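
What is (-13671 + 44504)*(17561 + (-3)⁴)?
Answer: 543955786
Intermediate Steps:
(-13671 + 44504)*(17561 + (-3)⁴) = 30833*(17561 + 81) = 30833*17642 = 543955786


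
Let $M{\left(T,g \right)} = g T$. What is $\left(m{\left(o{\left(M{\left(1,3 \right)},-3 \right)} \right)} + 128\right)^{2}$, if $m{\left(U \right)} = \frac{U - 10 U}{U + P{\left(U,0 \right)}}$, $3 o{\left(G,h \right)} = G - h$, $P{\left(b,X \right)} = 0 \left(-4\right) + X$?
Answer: $14161$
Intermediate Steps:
$P{\left(b,X \right)} = X$ ($P{\left(b,X \right)} = 0 + X = X$)
$M{\left(T,g \right)} = T g$
$o{\left(G,h \right)} = - \frac{h}{3} + \frac{G}{3}$ ($o{\left(G,h \right)} = \frac{G - h}{3} = - \frac{h}{3} + \frac{G}{3}$)
$m{\left(U \right)} = -9$ ($m{\left(U \right)} = \frac{U - 10 U}{U + 0} = \frac{\left(-9\right) U}{U} = -9$)
$\left(m{\left(o{\left(M{\left(1,3 \right)},-3 \right)} \right)} + 128\right)^{2} = \left(-9 + 128\right)^{2} = 119^{2} = 14161$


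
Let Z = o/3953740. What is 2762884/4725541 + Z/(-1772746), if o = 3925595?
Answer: 3872994244751014693/6624241418974318328 ≈ 0.58467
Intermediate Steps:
Z = 785119/790748 (Z = 3925595/3953740 = 3925595*(1/3953740) = 785119/790748 ≈ 0.99288)
2762884/4725541 + Z/(-1772746) = 2762884/4725541 + (785119/790748)/(-1772746) = 2762884*(1/4725541) + (785119/790748)*(-1/1772746) = 2762884/4725541 - 785119/1401795354008 = 3872994244751014693/6624241418974318328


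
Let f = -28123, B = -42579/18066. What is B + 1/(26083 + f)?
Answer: -14479871/6142440 ≈ -2.3573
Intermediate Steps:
B = -14193/6022 (B = -42579*1/18066 = -14193/6022 ≈ -2.3569)
B + 1/(26083 + f) = -14193/6022 + 1/(26083 - 28123) = -14193/6022 + 1/(-2040) = -14193/6022 - 1/2040 = -14479871/6142440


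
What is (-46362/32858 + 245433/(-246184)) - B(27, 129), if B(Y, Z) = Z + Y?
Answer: -640689892077/4044556936 ≈ -158.41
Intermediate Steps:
B(Y, Z) = Y + Z
(-46362/32858 + 245433/(-246184)) - B(27, 129) = (-46362/32858 + 245433/(-246184)) - (27 + 129) = (-46362*1/32858 + 245433*(-1/246184)) - 1*156 = (-23181/16429 - 245433/246184) - 156 = -9739010061/4044556936 - 156 = -640689892077/4044556936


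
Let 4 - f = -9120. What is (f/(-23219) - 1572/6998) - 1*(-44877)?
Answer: 3645904546427/81243281 ≈ 44876.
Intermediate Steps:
f = 9124 (f = 4 - 1*(-9120) = 4 + 9120 = 9124)
(f/(-23219) - 1572/6998) - 1*(-44877) = (9124/(-23219) - 1572/6998) - 1*(-44877) = (9124*(-1/23219) - 1572*1/6998) + 44877 = (-9124/23219 - 786/3499) + 44877 = -50175010/81243281 + 44877 = 3645904546427/81243281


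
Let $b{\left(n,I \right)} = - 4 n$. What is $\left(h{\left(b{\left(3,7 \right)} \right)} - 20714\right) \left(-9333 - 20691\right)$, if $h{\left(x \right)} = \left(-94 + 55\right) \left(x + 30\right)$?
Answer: $642993984$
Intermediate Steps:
$h{\left(x \right)} = -1170 - 39 x$ ($h{\left(x \right)} = - 39 \left(30 + x\right) = -1170 - 39 x$)
$\left(h{\left(b{\left(3,7 \right)} \right)} - 20714\right) \left(-9333 - 20691\right) = \left(\left(-1170 - 39 \left(\left(-4\right) 3\right)\right) - 20714\right) \left(-9333 - 20691\right) = \left(\left(-1170 - -468\right) - 20714\right) \left(-30024\right) = \left(\left(-1170 + 468\right) - 20714\right) \left(-30024\right) = \left(-702 - 20714\right) \left(-30024\right) = \left(-21416\right) \left(-30024\right) = 642993984$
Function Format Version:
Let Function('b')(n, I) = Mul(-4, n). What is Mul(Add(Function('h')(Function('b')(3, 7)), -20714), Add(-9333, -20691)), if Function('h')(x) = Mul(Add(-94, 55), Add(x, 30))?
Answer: 642993984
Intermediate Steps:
Function('h')(x) = Add(-1170, Mul(-39, x)) (Function('h')(x) = Mul(-39, Add(30, x)) = Add(-1170, Mul(-39, x)))
Mul(Add(Function('h')(Function('b')(3, 7)), -20714), Add(-9333, -20691)) = Mul(Add(Add(-1170, Mul(-39, Mul(-4, 3))), -20714), Add(-9333, -20691)) = Mul(Add(Add(-1170, Mul(-39, -12)), -20714), -30024) = Mul(Add(Add(-1170, 468), -20714), -30024) = Mul(Add(-702, -20714), -30024) = Mul(-21416, -30024) = 642993984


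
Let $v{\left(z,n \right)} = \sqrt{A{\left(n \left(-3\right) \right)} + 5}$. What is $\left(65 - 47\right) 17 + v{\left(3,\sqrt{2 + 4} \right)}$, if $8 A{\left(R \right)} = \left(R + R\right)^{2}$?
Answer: $306 + 4 \sqrt{2} \approx 311.66$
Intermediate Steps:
$A{\left(R \right)} = \frac{R^{2}}{2}$ ($A{\left(R \right)} = \frac{\left(R + R\right)^{2}}{8} = \frac{\left(2 R\right)^{2}}{8} = \frac{4 R^{2}}{8} = \frac{R^{2}}{2}$)
$v{\left(z,n \right)} = \sqrt{5 + \frac{9 n^{2}}{2}}$ ($v{\left(z,n \right)} = \sqrt{\frac{\left(n \left(-3\right)\right)^{2}}{2} + 5} = \sqrt{\frac{\left(- 3 n\right)^{2}}{2} + 5} = \sqrt{\frac{9 n^{2}}{2} + 5} = \sqrt{5 + \frac{9 n^{2}}{2}}$)
$\left(65 - 47\right) 17 + v{\left(3,\sqrt{2 + 4} \right)} = \left(65 - 47\right) 17 + \frac{\sqrt{20 + 18 \left(\sqrt{2 + 4}\right)^{2}}}{2} = 18 \cdot 17 + \frac{\sqrt{20 + 18 \left(\sqrt{6}\right)^{2}}}{2} = 306 + \frac{\sqrt{20 + 18 \cdot 6}}{2} = 306 + \frac{\sqrt{20 + 108}}{2} = 306 + \frac{\sqrt{128}}{2} = 306 + \frac{8 \sqrt{2}}{2} = 306 + 4 \sqrt{2}$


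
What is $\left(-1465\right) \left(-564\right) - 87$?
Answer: $826173$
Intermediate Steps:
$\left(-1465\right) \left(-564\right) - 87 = 826260 - 87 = 826173$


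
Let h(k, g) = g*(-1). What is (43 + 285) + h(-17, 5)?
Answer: 323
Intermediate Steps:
h(k, g) = -g
(43 + 285) + h(-17, 5) = (43 + 285) - 1*5 = 328 - 5 = 323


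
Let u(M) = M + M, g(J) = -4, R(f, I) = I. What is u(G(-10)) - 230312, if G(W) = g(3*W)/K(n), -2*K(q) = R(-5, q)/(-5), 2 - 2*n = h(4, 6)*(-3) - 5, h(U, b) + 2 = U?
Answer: -2994216/13 ≈ -2.3032e+5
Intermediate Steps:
h(U, b) = -2 + U
n = 13/2 (n = 1 - ((-2 + 4)*(-3) - 5)/2 = 1 - (2*(-3) - 5)/2 = 1 - (-6 - 5)/2 = 1 - 1/2*(-11) = 1 + 11/2 = 13/2 ≈ 6.5000)
K(q) = q/10 (K(q) = -q/(2*(-5)) = -q*(-1)/(2*5) = -(-1)*q/10 = q/10)
G(W) = -80/13 (G(W) = -4/((1/10)*(13/2)) = -4/13/20 = -4*20/13 = -80/13)
u(M) = 2*M
u(G(-10)) - 230312 = 2*(-80/13) - 230312 = -160/13 - 230312 = -2994216/13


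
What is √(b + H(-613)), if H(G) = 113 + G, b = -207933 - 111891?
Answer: 2*I*√80081 ≈ 565.97*I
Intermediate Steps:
b = -319824
√(b + H(-613)) = √(-319824 + (113 - 613)) = √(-319824 - 500) = √(-320324) = 2*I*√80081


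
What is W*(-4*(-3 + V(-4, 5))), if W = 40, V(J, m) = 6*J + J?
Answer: 4960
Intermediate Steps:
V(J, m) = 7*J
W*(-4*(-3 + V(-4, 5))) = 40*(-4*(-3 + 7*(-4))) = 40*(-4*(-3 - 28)) = 40*(-4*(-31)) = 40*124 = 4960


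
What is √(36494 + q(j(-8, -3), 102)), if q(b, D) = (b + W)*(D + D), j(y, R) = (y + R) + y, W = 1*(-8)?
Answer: √30986 ≈ 176.03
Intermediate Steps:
W = -8
j(y, R) = R + 2*y (j(y, R) = (R + y) + y = R + 2*y)
q(b, D) = 2*D*(-8 + b) (q(b, D) = (b - 8)*(D + D) = (-8 + b)*(2*D) = 2*D*(-8 + b))
√(36494 + q(j(-8, -3), 102)) = √(36494 + 2*102*(-8 + (-3 + 2*(-8)))) = √(36494 + 2*102*(-8 + (-3 - 16))) = √(36494 + 2*102*(-8 - 19)) = √(36494 + 2*102*(-27)) = √(36494 - 5508) = √30986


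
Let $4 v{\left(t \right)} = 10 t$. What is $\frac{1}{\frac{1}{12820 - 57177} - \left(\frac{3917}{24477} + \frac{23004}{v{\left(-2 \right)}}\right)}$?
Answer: $\frac{5428631445}{24975178697926} \approx 0.00021736$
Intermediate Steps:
$v{\left(t \right)} = \frac{5 t}{2}$ ($v{\left(t \right)} = \frac{10 t}{4} = \frac{5 t}{2}$)
$\frac{1}{\frac{1}{12820 - 57177} - \left(\frac{3917}{24477} + \frac{23004}{v{\left(-2 \right)}}\right)} = \frac{1}{\frac{1}{12820 - 57177} - \left(- \frac{23004}{5} + \frac{3917}{24477}\right)} = \frac{1}{\frac{1}{-44357} - \left(\frac{3917}{24477} + \frac{23004}{-5}\right)} = \frac{1}{- \frac{1}{44357} - - \frac{563049323}{122385}} = \frac{1}{- \frac{1}{44357} + \left(\frac{23004}{5} - \frac{3917}{24477}\right)} = \frac{1}{- \frac{1}{44357} + \frac{563049323}{122385}} = \frac{1}{\frac{24975178697926}{5428631445}} = \frac{5428631445}{24975178697926}$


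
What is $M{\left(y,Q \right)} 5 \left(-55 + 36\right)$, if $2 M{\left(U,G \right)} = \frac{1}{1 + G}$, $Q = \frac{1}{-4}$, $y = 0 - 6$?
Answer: $- \frac{190}{3} \approx -63.333$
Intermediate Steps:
$y = -6$ ($y = 0 - 6 = -6$)
$Q = - \frac{1}{4} \approx -0.25$
$M{\left(U,G \right)} = \frac{1}{2 \left(1 + G\right)}$
$M{\left(y,Q \right)} 5 \left(-55 + 36\right) = \frac{1}{2 \left(1 - \frac{1}{4}\right)} 5 \left(-55 + 36\right) = \frac{1}{2 \cdot \frac{3}{4}} \cdot 5 \left(-19\right) = \frac{1}{2} \cdot \frac{4}{3} \cdot 5 \left(-19\right) = \frac{2}{3} \cdot 5 \left(-19\right) = \frac{10}{3} \left(-19\right) = - \frac{190}{3}$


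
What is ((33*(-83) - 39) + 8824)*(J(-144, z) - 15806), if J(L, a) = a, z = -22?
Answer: -95696088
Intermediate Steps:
((33*(-83) - 39) + 8824)*(J(-144, z) - 15806) = ((33*(-83) - 39) + 8824)*(-22 - 15806) = ((-2739 - 39) + 8824)*(-15828) = (-2778 + 8824)*(-15828) = 6046*(-15828) = -95696088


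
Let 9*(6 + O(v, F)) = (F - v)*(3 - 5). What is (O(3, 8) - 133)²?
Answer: 1590121/81 ≈ 19631.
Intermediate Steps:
O(v, F) = -6 - 2*F/9 + 2*v/9 (O(v, F) = -6 + ((F - v)*(3 - 5))/9 = -6 + ((F - v)*(-2))/9 = -6 + (-2*F + 2*v)/9 = -6 + (-2*F/9 + 2*v/9) = -6 - 2*F/9 + 2*v/9)
(O(3, 8) - 133)² = ((-6 - 2/9*8 + (2/9)*3) - 133)² = ((-6 - 16/9 + ⅔) - 133)² = (-64/9 - 133)² = (-1261/9)² = 1590121/81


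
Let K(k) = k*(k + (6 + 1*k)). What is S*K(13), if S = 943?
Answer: 392288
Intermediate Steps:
K(k) = k*(6 + 2*k) (K(k) = k*(k + (6 + k)) = k*(6 + 2*k))
S*K(13) = 943*(2*13*(3 + 13)) = 943*(2*13*16) = 943*416 = 392288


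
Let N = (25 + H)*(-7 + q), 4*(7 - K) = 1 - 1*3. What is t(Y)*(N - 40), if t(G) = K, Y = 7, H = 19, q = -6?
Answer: -4590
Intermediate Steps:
K = 15/2 (K = 7 - (1 - 1*3)/4 = 7 - (1 - 3)/4 = 7 - ¼*(-2) = 7 + ½ = 15/2 ≈ 7.5000)
N = -572 (N = (25 + 19)*(-7 - 6) = 44*(-13) = -572)
t(G) = 15/2
t(Y)*(N - 40) = 15*(-572 - 40)/2 = (15/2)*(-612) = -4590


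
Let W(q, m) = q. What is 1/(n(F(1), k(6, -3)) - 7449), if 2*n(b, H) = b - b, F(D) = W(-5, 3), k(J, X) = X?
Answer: -1/7449 ≈ -0.00013425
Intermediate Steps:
F(D) = -5
n(b, H) = 0 (n(b, H) = (b - b)/2 = (½)*0 = 0)
1/(n(F(1), k(6, -3)) - 7449) = 1/(0 - 7449) = 1/(-7449) = -1/7449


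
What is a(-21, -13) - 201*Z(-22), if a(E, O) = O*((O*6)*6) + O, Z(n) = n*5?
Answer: 28181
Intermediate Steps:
Z(n) = 5*n
a(E, O) = O + 36*O² (a(E, O) = O*((6*O)*6) + O = O*(36*O) + O = 36*O² + O = O + 36*O²)
a(-21, -13) - 201*Z(-22) = -13*(1 + 36*(-13)) - 1005*(-22) = -13*(1 - 468) - 201*(-110) = -13*(-467) + 22110 = 6071 + 22110 = 28181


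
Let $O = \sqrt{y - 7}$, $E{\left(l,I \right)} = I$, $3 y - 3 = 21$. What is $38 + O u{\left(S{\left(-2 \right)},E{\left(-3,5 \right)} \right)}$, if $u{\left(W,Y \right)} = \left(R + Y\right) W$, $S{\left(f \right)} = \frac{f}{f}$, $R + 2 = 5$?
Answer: $46$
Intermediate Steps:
$y = 8$ ($y = 1 + \frac{1}{3} \cdot 21 = 1 + 7 = 8$)
$O = 1$ ($O = \sqrt{8 - 7} = \sqrt{1} = 1$)
$R = 3$ ($R = -2 + 5 = 3$)
$S{\left(f \right)} = 1$
$u{\left(W,Y \right)} = W \left(3 + Y\right)$ ($u{\left(W,Y \right)} = \left(3 + Y\right) W = W \left(3 + Y\right)$)
$38 + O u{\left(S{\left(-2 \right)},E{\left(-3,5 \right)} \right)} = 38 + 1 \cdot 1 \left(3 + 5\right) = 38 + 1 \cdot 1 \cdot 8 = 38 + 1 \cdot 8 = 38 + 8 = 46$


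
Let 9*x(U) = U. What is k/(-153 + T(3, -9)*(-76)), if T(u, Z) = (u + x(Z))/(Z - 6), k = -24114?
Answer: 361710/2143 ≈ 168.79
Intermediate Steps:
x(U) = U/9
T(u, Z) = (u + Z/9)/(-6 + Z) (T(u, Z) = (u + Z/9)/(Z - 6) = (u + Z/9)/(-6 + Z))
k/(-153 + T(3, -9)*(-76)) = -24114/(-153 + ((3 + (⅑)*(-9))/(-6 - 9))*(-76)) = -24114/(-153 + ((3 - 1)/(-15))*(-76)) = -24114/(-153 - 1/15*2*(-76)) = -24114/(-153 - 2/15*(-76)) = -24114/(-153 + 152/15) = -24114/(-2143/15) = -24114*(-15/2143) = 361710/2143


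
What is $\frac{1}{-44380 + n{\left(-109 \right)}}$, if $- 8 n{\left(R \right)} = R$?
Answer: $- \frac{8}{354931} \approx -2.254 \cdot 10^{-5}$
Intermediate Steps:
$n{\left(R \right)} = - \frac{R}{8}$
$\frac{1}{-44380 + n{\left(-109 \right)}} = \frac{1}{-44380 - - \frac{109}{8}} = \frac{1}{-44380 + \frac{109}{8}} = \frac{1}{- \frac{354931}{8}} = - \frac{8}{354931}$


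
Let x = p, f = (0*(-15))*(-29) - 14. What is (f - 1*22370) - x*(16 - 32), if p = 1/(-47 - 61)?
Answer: -604372/27 ≈ -22384.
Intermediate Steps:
p = -1/108 (p = 1/(-108) = -1/108 ≈ -0.0092593)
f = -14 (f = 0*(-29) - 14 = 0 - 14 = -14)
x = -1/108 ≈ -0.0092593
(f - 1*22370) - x*(16 - 32) = (-14 - 1*22370) - (-1)*(16 - 32)/108 = (-14 - 22370) - (-1)*(-16)/108 = -22384 - 1*4/27 = -22384 - 4/27 = -604372/27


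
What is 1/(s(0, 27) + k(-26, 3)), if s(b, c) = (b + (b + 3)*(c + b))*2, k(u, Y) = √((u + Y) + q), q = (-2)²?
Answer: 162/26263 - I*√19/26263 ≈ 0.0061684 - 0.00016597*I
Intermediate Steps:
q = 4
k(u, Y) = √(4 + Y + u) (k(u, Y) = √((u + Y) + 4) = √((Y + u) + 4) = √(4 + Y + u))
s(b, c) = 2*b + 2*(3 + b)*(b + c) (s(b, c) = (b + (3 + b)*(b + c))*2 = 2*b + 2*(3 + b)*(b + c))
1/(s(0, 27) + k(-26, 3)) = 1/((2*0² + 6*27 + 8*0 + 2*0*27) + √(4 + 3 - 26)) = 1/((2*0 + 162 + 0 + 0) + √(-19)) = 1/((0 + 162 + 0 + 0) + I*√19) = 1/(162 + I*√19)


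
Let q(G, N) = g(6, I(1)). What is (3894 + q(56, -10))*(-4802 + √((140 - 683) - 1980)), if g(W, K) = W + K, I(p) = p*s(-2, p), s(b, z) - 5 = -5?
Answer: -18727800 + 113100*I*√3 ≈ -1.8728e+7 + 1.959e+5*I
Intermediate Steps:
s(b, z) = 0 (s(b, z) = 5 - 5 = 0)
I(p) = 0 (I(p) = p*0 = 0)
g(W, K) = K + W
q(G, N) = 6 (q(G, N) = 0 + 6 = 6)
(3894 + q(56, -10))*(-4802 + √((140 - 683) - 1980)) = (3894 + 6)*(-4802 + √((140 - 683) - 1980)) = 3900*(-4802 + √(-543 - 1980)) = 3900*(-4802 + √(-2523)) = 3900*(-4802 + 29*I*√3) = -18727800 + 113100*I*√3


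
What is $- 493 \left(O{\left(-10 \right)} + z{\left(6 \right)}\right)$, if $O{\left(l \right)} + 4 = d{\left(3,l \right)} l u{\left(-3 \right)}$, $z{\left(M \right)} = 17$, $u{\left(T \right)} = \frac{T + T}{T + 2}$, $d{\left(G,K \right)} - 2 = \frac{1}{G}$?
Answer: $62611$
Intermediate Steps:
$d{\left(G,K \right)} = 2 + \frac{1}{G}$
$u{\left(T \right)} = \frac{2 T}{2 + T}$
$O{\left(l \right)} = -4 + 14 l$ ($O{\left(l \right)} = -4 + \left(2 + \frac{1}{3}\right) l 2 \left(-3\right) \frac{1}{2 - 3} = -4 + \left(2 + \frac{1}{3}\right) l 2 \left(-3\right) \frac{1}{-1} = -4 + \frac{7 l}{3} \cdot 2 \left(-3\right) \left(-1\right) = -4 + \frac{7 l}{3} \cdot 6 = -4 + 14 l$)
$- 493 \left(O{\left(-10 \right)} + z{\left(6 \right)}\right) = - 493 \left(\left(-4 + 14 \left(-10\right)\right) + 17\right) = - 493 \left(\left(-4 - 140\right) + 17\right) = - 493 \left(-144 + 17\right) = \left(-493\right) \left(-127\right) = 62611$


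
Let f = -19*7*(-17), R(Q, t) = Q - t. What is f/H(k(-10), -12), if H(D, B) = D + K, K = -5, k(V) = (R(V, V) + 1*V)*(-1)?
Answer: 2261/5 ≈ 452.20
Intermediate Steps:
f = 2261 (f = -133*(-17) = 2261)
k(V) = -V (k(V) = ((V - V) + 1*V)*(-1) = (0 + V)*(-1) = V*(-1) = -V)
H(D, B) = -5 + D (H(D, B) = D - 5 = -5 + D)
f/H(k(-10), -12) = 2261/(-5 - 1*(-10)) = 2261/(-5 + 10) = 2261/5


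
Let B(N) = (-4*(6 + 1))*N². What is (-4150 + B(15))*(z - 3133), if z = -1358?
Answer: 46930950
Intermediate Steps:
B(N) = -28*N² (B(N) = (-4*7)*N² = -28*N²)
(-4150 + B(15))*(z - 3133) = (-4150 - 28*15²)*(-1358 - 3133) = (-4150 - 28*225)*(-4491) = (-4150 - 6300)*(-4491) = -10450*(-4491) = 46930950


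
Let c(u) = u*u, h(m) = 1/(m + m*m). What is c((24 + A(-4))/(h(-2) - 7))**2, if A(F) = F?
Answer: 2560000/28561 ≈ 89.633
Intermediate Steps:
h(m) = 1/(m + m**2)
c(u) = u**2
c((24 + A(-4))/(h(-2) - 7))**2 = (((24 - 4)/(1/((-2)*(1 - 2)) - 7))**2)**2 = ((20/(-1/2/(-1) - 7))**2)**2 = ((20/(-1/2*(-1) - 7))**2)**2 = ((20/(1/2 - 7))**2)**2 = ((20/(-13/2))**2)**2 = ((20*(-2/13))**2)**2 = ((-40/13)**2)**2 = (1600/169)**2 = 2560000/28561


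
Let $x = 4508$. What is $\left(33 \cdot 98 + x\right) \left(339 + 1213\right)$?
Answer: $12015584$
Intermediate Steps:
$\left(33 \cdot 98 + x\right) \left(339 + 1213\right) = \left(33 \cdot 98 + 4508\right) \left(339 + 1213\right) = \left(3234 + 4508\right) 1552 = 7742 \cdot 1552 = 12015584$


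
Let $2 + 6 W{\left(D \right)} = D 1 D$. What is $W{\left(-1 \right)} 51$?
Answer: $- \frac{17}{2} \approx -8.5$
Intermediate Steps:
$W{\left(D \right)} = - \frac{1}{3} + \frac{D^{2}}{6}$ ($W{\left(D \right)} = - \frac{1}{3} + \frac{D 1 D}{6} = - \frac{1}{3} + \frac{D D}{6} = - \frac{1}{3} + \frac{D^{2}}{6}$)
$W{\left(-1 \right)} 51 = \left(- \frac{1}{3} + \frac{\left(-1\right)^{2}}{6}\right) 51 = \left(- \frac{1}{3} + \frac{1}{6} \cdot 1\right) 51 = \left(- \frac{1}{3} + \frac{1}{6}\right) 51 = \left(- \frac{1}{6}\right) 51 = - \frac{17}{2}$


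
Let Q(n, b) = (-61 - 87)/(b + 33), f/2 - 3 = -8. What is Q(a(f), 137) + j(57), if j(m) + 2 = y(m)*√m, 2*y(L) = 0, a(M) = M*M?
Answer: -244/85 ≈ -2.8706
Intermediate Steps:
f = -10 (f = 6 + 2*(-8) = 6 - 16 = -10)
a(M) = M²
y(L) = 0 (y(L) = (½)*0 = 0)
j(m) = -2 (j(m) = -2 + 0*√m = -2 + 0 = -2)
Q(n, b) = -148/(33 + b)
Q(a(f), 137) + j(57) = -148/(33 + 137) - 2 = -148/170 - 2 = -148*1/170 - 2 = -74/85 - 2 = -244/85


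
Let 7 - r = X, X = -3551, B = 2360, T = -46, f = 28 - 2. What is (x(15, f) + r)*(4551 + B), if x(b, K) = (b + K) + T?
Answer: 24554783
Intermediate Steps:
f = 26
r = 3558 (r = 7 - 1*(-3551) = 7 + 3551 = 3558)
x(b, K) = -46 + K + b (x(b, K) = (b + K) - 46 = (K + b) - 46 = -46 + K + b)
(x(15, f) + r)*(4551 + B) = ((-46 + 26 + 15) + 3558)*(4551 + 2360) = (-5 + 3558)*6911 = 3553*6911 = 24554783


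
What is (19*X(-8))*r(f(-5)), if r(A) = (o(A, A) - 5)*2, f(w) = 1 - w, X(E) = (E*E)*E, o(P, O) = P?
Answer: -19456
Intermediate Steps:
X(E) = E**3 (X(E) = E**2*E = E**3)
r(A) = -10 + 2*A (r(A) = (A - 5)*2 = (-5 + A)*2 = -10 + 2*A)
(19*X(-8))*r(f(-5)) = (19*(-8)**3)*(-10 + 2*(1 - 1*(-5))) = (19*(-512))*(-10 + 2*(1 + 5)) = -9728*(-10 + 2*6) = -9728*(-10 + 12) = -9728*2 = -19456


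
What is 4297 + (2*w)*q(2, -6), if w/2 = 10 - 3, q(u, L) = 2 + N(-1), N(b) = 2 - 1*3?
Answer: 4325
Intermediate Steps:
N(b) = -1 (N(b) = 2 - 3 = -1)
q(u, L) = 1 (q(u, L) = 2 - 1 = 1)
w = 14 (w = 2*(10 - 3) = 2*7 = 14)
4297 + (2*w)*q(2, -6) = 4297 + (2*14)*1 = 4297 + 28*1 = 4297 + 28 = 4325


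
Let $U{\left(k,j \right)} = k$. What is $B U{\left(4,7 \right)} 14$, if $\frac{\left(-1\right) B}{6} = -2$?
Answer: $672$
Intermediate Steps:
$B = 12$ ($B = \left(-6\right) \left(-2\right) = 12$)
$B U{\left(4,7 \right)} 14 = 12 \cdot 4 \cdot 14 = 48 \cdot 14 = 672$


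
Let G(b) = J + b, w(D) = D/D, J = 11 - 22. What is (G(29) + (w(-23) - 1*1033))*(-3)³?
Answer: 27378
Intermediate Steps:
J = -11
w(D) = 1
G(b) = -11 + b
(G(29) + (w(-23) - 1*1033))*(-3)³ = ((-11 + 29) + (1 - 1*1033))*(-3)³ = (18 + (1 - 1033))*(-27) = (18 - 1032)*(-27) = -1014*(-27) = 27378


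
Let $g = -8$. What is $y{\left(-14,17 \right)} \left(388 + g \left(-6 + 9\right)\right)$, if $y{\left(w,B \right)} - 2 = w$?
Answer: $-4368$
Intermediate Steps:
$y{\left(w,B \right)} = 2 + w$
$y{\left(-14,17 \right)} \left(388 + g \left(-6 + 9\right)\right) = \left(2 - 14\right) \left(388 - 8 \left(-6 + 9\right)\right) = - 12 \left(388 - 24\right) = \left(-12\right) 364 = -4368$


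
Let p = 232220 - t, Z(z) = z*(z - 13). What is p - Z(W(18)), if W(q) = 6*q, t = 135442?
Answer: 86518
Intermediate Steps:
Z(z) = z*(-13 + z)
p = 96778 (p = 232220 - 1*135442 = 232220 - 135442 = 96778)
p - Z(W(18)) = 96778 - 6*18*(-13 + 6*18) = 96778 - 108*(-13 + 108) = 96778 - 108*95 = 96778 - 1*10260 = 96778 - 10260 = 86518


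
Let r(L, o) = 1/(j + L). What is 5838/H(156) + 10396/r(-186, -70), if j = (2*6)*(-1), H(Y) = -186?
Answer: -63811621/31 ≈ -2.0584e+6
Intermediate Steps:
j = -12 (j = 12*(-1) = -12)
r(L, o) = 1/(-12 + L)
5838/H(156) + 10396/r(-186, -70) = 5838/(-186) + 10396/(1/(-12 - 186)) = 5838*(-1/186) + 10396/(1/(-198)) = -973/31 + 10396/(-1/198) = -973/31 + 10396*(-198) = -973/31 - 2058408 = -63811621/31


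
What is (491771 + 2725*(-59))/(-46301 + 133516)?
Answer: 330996/87215 ≈ 3.7952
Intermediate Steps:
(491771 + 2725*(-59))/(-46301 + 133516) = (491771 - 160775)/87215 = 330996*(1/87215) = 330996/87215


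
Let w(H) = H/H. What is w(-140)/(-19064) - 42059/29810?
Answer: -400921293/284148920 ≈ -1.4110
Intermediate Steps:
w(H) = 1
w(-140)/(-19064) - 42059/29810 = 1/(-19064) - 42059/29810 = 1*(-1/19064) - 42059*1/29810 = -1/19064 - 42059/29810 = -400921293/284148920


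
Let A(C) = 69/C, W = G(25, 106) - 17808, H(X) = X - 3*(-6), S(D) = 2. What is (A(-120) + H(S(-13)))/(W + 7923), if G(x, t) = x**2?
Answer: -777/370400 ≈ -0.0020977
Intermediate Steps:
H(X) = 18 + X (H(X) = X + 18 = 18 + X)
W = -17183 (W = 25**2 - 17808 = 625 - 17808 = -17183)
(A(-120) + H(S(-13)))/(W + 7923) = (69/(-120) + (18 + 2))/(-17183 + 7923) = (69*(-1/120) + 20)/(-9260) = (-23/40 + 20)*(-1/9260) = (777/40)*(-1/9260) = -777/370400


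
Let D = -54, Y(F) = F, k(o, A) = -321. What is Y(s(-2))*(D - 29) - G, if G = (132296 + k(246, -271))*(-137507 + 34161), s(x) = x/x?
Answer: 13639088267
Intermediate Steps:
s(x) = 1
G = -13639088350 (G = (132296 - 321)*(-137507 + 34161) = 131975*(-103346) = -13639088350)
Y(s(-2))*(D - 29) - G = 1*(-54 - 29) - 1*(-13639088350) = 1*(-83) + 13639088350 = -83 + 13639088350 = 13639088267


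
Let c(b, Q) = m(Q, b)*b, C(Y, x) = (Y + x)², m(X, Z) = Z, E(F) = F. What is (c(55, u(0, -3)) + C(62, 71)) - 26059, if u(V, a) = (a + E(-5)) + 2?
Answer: -5345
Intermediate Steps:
u(V, a) = -3 + a (u(V, a) = (a - 5) + 2 = (-5 + a) + 2 = -3 + a)
c(b, Q) = b² (c(b, Q) = b*b = b²)
(c(55, u(0, -3)) + C(62, 71)) - 26059 = (55² + (62 + 71)²) - 26059 = (3025 + 133²) - 26059 = (3025 + 17689) - 26059 = 20714 - 26059 = -5345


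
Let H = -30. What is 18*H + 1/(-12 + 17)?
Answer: -2699/5 ≈ -539.80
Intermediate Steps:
18*H + 1/(-12 + 17) = 18*(-30) + 1/(-12 + 17) = -540 + 1/5 = -540 + ⅕ = -2699/5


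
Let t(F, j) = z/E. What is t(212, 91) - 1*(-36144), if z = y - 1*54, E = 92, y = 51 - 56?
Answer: 3325189/92 ≈ 36143.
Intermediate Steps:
y = -5
z = -59 (z = -5 - 1*54 = -5 - 54 = -59)
t(F, j) = -59/92
t(212, 91) - 1*(-36144) = -59/92 - 1*(-36144) = -59/92 + 36144 = 3325189/92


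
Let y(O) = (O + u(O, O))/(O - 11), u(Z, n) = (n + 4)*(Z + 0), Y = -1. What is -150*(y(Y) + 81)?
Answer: -12200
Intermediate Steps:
u(Z, n) = Z*(4 + n) (u(Z, n) = (4 + n)*Z = Z*(4 + n))
y(O) = (O + O*(4 + O))/(-11 + O) (y(O) = (O + O*(4 + O))/(O - 11) = (O + O*(4 + O))/(-11 + O))
-150*(y(Y) + 81) = -150*(-(5 - 1)/(-11 - 1) + 81) = -150*(-1*4/(-12) + 81) = -150*(-1*(-1/12)*4 + 81) = -150*(1/3 + 81) = -150*244/3 = -12200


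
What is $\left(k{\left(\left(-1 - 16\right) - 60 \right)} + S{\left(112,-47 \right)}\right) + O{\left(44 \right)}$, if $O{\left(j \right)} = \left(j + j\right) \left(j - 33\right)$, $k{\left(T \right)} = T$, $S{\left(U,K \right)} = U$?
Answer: $1003$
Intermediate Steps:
$O{\left(j \right)} = 2 j \left(-33 + j\right)$
$\left(k{\left(\left(-1 - 16\right) - 60 \right)} + S{\left(112,-47 \right)}\right) + O{\left(44 \right)} = \left(\left(\left(-1 - 16\right) - 60\right) + 112\right) + 2 \cdot 44 \left(-33 + 44\right) = \left(\left(-17 - 60\right) + 112\right) + 2 \cdot 44 \cdot 11 = \left(-77 + 112\right) + 968 = 35 + 968 = 1003$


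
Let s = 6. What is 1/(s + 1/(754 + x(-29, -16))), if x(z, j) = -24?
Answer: 730/4381 ≈ 0.16663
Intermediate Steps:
1/(s + 1/(754 + x(-29, -16))) = 1/(6 + 1/(754 - 24)) = 1/(6 + 1/730) = 1/(4381/730) = 730/4381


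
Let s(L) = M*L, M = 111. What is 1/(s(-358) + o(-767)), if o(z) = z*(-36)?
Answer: -1/12126 ≈ -8.2467e-5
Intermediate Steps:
o(z) = -36*z
s(L) = 111*L
1/(s(-358) + o(-767)) = 1/(111*(-358) - 36*(-767)) = 1/(-39738 + 27612) = 1/(-12126) = -1/12126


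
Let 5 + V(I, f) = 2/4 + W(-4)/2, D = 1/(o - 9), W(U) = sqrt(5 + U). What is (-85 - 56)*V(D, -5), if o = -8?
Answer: 564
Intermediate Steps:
D = -1/17 (D = 1/(-8 - 9) = 1/(-17) = -1/17 ≈ -0.058824)
V(I, f) = -4 (V(I, f) = -5 + (2/4 + sqrt(5 - 4)/2) = -5 + (2*(1/4) + sqrt(1)*(1/2)) = -5 + (1/2 + 1*(1/2)) = -5 + (1/2 + 1/2) = -5 + 1 = -4)
(-85 - 56)*V(D, -5) = (-85 - 56)*(-4) = -141*(-4) = 564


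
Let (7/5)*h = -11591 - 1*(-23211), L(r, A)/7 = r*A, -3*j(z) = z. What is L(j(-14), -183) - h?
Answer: -14278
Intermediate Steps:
j(z) = -z/3
L(r, A) = 7*A*r (L(r, A) = 7*(r*A) = 7*(A*r) = 7*A*r)
h = 8300 (h = 5*(-11591 - 1*(-23211))/7 = 5*(-11591 + 23211)/7 = (5/7)*11620 = 8300)
L(j(-14), -183) - h = 7*(-183)*(-⅓*(-14)) - 1*8300 = 7*(-183)*(14/3) - 8300 = -5978 - 8300 = -14278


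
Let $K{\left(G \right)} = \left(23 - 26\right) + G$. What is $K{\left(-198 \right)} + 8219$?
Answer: $8018$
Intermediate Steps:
$K{\left(G \right)} = -3 + G$
$K{\left(-198 \right)} + 8219 = \left(-3 - 198\right) + 8219 = -201 + 8219 = 8018$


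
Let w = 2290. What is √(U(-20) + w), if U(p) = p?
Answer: √2270 ≈ 47.645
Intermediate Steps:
√(U(-20) + w) = √(-20 + 2290) = √2270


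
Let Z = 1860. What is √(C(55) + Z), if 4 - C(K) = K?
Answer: 3*√201 ≈ 42.532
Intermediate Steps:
C(K) = 4 - K
√(C(55) + Z) = √((4 - 1*55) + 1860) = √((4 - 55) + 1860) = √(-51 + 1860) = √1809 = 3*√201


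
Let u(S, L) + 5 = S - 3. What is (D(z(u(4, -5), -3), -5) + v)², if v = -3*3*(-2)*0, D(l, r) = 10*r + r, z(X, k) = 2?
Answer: 3025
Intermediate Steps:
u(S, L) = -8 + S (u(S, L) = -5 + (S - 3) = -5 + (-3 + S) = -8 + S)
D(l, r) = 11*r
v = 0 (v = -(-18)*0 = -3*0 = 0)
(D(z(u(4, -5), -3), -5) + v)² = (11*(-5) + 0)² = (-55 + 0)² = (-55)² = 3025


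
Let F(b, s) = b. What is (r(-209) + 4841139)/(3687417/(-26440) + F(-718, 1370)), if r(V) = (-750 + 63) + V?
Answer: -127976024920/22671337 ≈ -5644.8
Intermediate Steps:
r(V) = -687 + V
(r(-209) + 4841139)/(3687417/(-26440) + F(-718, 1370)) = ((-687 - 209) + 4841139)/(3687417/(-26440) - 718) = (-896 + 4841139)/(3687417*(-1/26440) - 718) = 4840243/(-3687417/26440 - 718) = 4840243/(-22671337/26440) = 4840243*(-26440/22671337) = -127976024920/22671337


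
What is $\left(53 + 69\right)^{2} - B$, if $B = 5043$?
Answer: $9841$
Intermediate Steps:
$\left(53 + 69\right)^{2} - B = \left(53 + 69\right)^{2} - 5043 = 122^{2} - 5043 = 14884 - 5043 = 9841$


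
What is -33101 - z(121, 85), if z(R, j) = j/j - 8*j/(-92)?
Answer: -761516/23 ≈ -33109.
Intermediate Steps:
z(R, j) = 1 + 2*j/23 (z(R, j) = 1 - 8*j*(-1/92) = 1 + 2*j/23)
-33101 - z(121, 85) = -33101 - (1 + (2/23)*85) = -33101 - (1 + 170/23) = -33101 - 1*193/23 = -33101 - 193/23 = -761516/23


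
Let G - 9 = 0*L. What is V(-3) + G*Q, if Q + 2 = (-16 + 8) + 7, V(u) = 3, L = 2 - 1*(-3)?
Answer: -24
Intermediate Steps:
L = 5 (L = 2 + 3 = 5)
Q = -3 (Q = -2 + ((-16 + 8) + 7) = -2 + (-8 + 7) = -2 - 1 = -3)
G = 9 (G = 9 + 0*5 = 9 + 0 = 9)
V(-3) + G*Q = 3 + 9*(-3) = 3 - 27 = -24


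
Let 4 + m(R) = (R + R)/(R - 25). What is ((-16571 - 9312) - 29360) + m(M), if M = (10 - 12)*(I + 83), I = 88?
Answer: -20274965/367 ≈ -55245.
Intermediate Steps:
M = -342 (M = (10 - 12)*(88 + 83) = -2*171 = -342)
m(R) = -4 + 2*R/(-25 + R) (m(R) = -4 + (R + R)/(R - 25) = -4 + (2*R)/(-25 + R) = -4 + 2*R/(-25 + R))
((-16571 - 9312) - 29360) + m(M) = ((-16571 - 9312) - 29360) + 2*(50 - 1*(-342))/(-25 - 342) = (-25883 - 29360) + 2*(50 + 342)/(-367) = -55243 + 2*(-1/367)*392 = -55243 - 784/367 = -20274965/367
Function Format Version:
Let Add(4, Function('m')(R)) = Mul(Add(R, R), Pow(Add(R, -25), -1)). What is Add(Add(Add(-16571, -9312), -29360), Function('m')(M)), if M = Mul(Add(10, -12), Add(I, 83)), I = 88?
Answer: Rational(-20274965, 367) ≈ -55245.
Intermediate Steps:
M = -342 (M = Mul(Add(10, -12), Add(88, 83)) = Mul(-2, 171) = -342)
Function('m')(R) = Add(-4, Mul(2, R, Pow(Add(-25, R), -1))) (Function('m')(R) = Add(-4, Mul(Add(R, R), Pow(Add(R, -25), -1))) = Add(-4, Mul(Mul(2, R), Pow(Add(-25, R), -1))) = Add(-4, Mul(2, R, Pow(Add(-25, R), -1))))
Add(Add(Add(-16571, -9312), -29360), Function('m')(M)) = Add(Add(Add(-16571, -9312), -29360), Mul(2, Pow(Add(-25, -342), -1), Add(50, Mul(-1, -342)))) = Add(Add(-25883, -29360), Mul(2, Pow(-367, -1), Add(50, 342))) = Add(-55243, Mul(2, Rational(-1, 367), 392)) = Add(-55243, Rational(-784, 367)) = Rational(-20274965, 367)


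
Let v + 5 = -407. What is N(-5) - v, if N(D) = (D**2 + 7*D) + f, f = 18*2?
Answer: 438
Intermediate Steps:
v = -412 (v = -5 - 407 = -412)
f = 36
N(D) = 36 + D**2 + 7*D (N(D) = (D**2 + 7*D) + 36 = 36 + D**2 + 7*D)
N(-5) - v = (36 + (-5)**2 + 7*(-5)) - 1*(-412) = (36 + 25 - 35) + 412 = 26 + 412 = 438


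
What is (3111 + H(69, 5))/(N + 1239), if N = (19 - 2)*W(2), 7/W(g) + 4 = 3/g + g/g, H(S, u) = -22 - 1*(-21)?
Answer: 9330/3479 ≈ 2.6818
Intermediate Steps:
H(S, u) = -1 (H(S, u) = -22 + 21 = -1)
W(g) = 7/(-3 + 3/g) (W(g) = 7/(-4 + (3/g + g/g)) = 7/(-4 + (3/g + 1)) = 7/(-4 + (1 + 3/g)) = 7/(-3 + 3/g))
N = -238/3 (N = (19 - 2)*(-7*2/(-3 + 3*2)) = 17*(-7*2/(-3 + 6)) = 17*(-7*2/3) = 17*(-7*2*⅓) = 17*(-14/3) = -238/3 ≈ -79.333)
(3111 + H(69, 5))/(N + 1239) = (3111 - 1)/(-238/3 + 1239) = 3110/(3479/3) = 3110*(3/3479) = 9330/3479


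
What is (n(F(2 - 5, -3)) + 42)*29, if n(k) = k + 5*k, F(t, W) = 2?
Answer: 1566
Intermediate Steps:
n(k) = 6*k
(n(F(2 - 5, -3)) + 42)*29 = (6*2 + 42)*29 = (12 + 42)*29 = 54*29 = 1566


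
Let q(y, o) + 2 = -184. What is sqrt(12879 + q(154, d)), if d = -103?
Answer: sqrt(12693) ≈ 112.66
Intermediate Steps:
q(y, o) = -186 (q(y, o) = -2 - 184 = -186)
sqrt(12879 + q(154, d)) = sqrt(12879 - 186) = sqrt(12693)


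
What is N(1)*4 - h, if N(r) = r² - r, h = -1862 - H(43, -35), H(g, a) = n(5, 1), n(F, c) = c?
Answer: 1863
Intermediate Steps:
H(g, a) = 1
h = -1863 (h = -1862 - 1*1 = -1862 - 1 = -1863)
N(1)*4 - h = (1*(-1 + 1))*4 - 1*(-1863) = (1*0)*4 + 1863 = 0*4 + 1863 = 0 + 1863 = 1863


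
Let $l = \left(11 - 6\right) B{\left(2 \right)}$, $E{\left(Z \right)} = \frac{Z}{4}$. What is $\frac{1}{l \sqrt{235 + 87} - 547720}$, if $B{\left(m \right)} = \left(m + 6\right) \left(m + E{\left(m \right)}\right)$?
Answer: $- \frac{13693}{7499849460} - \frac{\sqrt{322}}{2999939784} \approx -1.8318 \cdot 10^{-6}$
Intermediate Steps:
$E{\left(Z \right)} = \frac{Z}{4}$ ($E{\left(Z \right)} = Z \frac{1}{4} = \frac{Z}{4}$)
$B{\left(m \right)} = \frac{5 m \left(6 + m\right)}{4}$ ($B{\left(m \right)} = \left(m + 6\right) \left(m + \frac{m}{4}\right) = \left(6 + m\right) \frac{5 m}{4} = \frac{5 m \left(6 + m\right)}{4}$)
$l = 100$ ($l = \left(11 - 6\right) \frac{5}{4} \cdot 2 \left(6 + 2\right) = 5 \cdot \frac{5}{4} \cdot 2 \cdot 8 = 5 \cdot 20 = 100$)
$\frac{1}{l \sqrt{235 + 87} - 547720} = \frac{1}{100 \sqrt{235 + 87} - 547720} = \frac{1}{100 \sqrt{322} - 547720} = \frac{1}{-547720 + 100 \sqrt{322}}$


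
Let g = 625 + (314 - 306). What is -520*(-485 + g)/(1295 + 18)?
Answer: -5920/101 ≈ -58.614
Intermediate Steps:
g = 633 (g = 625 + 8 = 633)
-520*(-485 + g)/(1295 + 18) = -520*(-485 + 633)/(1295 + 18) = -76960/1313 = -520*148/1313 = -5920/101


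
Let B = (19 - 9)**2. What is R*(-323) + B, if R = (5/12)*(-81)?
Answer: 44005/4 ≈ 11001.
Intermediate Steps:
B = 100 (B = 10**2 = 100)
R = -135/4 (R = (5*(1/12))*(-81) = (5/12)*(-81) = -135/4 ≈ -33.750)
R*(-323) + B = -135/4*(-323) + 100 = 43605/4 + 100 = 44005/4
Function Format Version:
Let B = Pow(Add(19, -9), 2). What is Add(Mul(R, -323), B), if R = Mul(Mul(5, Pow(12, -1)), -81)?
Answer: Rational(44005, 4) ≈ 11001.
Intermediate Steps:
B = 100 (B = Pow(10, 2) = 100)
R = Rational(-135, 4) (R = Mul(Mul(5, Rational(1, 12)), -81) = Mul(Rational(5, 12), -81) = Rational(-135, 4) ≈ -33.750)
Add(Mul(R, -323), B) = Add(Mul(Rational(-135, 4), -323), 100) = Add(Rational(43605, 4), 100) = Rational(44005, 4)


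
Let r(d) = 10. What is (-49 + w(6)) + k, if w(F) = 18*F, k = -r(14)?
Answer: 49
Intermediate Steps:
k = -10 (k = -1*10 = -10)
(-49 + w(6)) + k = (-49 + 18*6) - 10 = (-49 + 108) - 10 = 59 - 10 = 49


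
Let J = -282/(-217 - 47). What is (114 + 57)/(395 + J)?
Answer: 2508/5809 ≈ 0.43174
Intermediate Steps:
J = 47/44 (J = -282/(-264) = -282*(-1/264) = 47/44 ≈ 1.0682)
(114 + 57)/(395 + J) = (114 + 57)/(395 + 47/44) = 171/(17427/44) = 171*(44/17427) = 2508/5809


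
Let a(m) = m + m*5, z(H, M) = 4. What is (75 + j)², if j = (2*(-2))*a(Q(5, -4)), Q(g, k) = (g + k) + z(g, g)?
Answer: 2025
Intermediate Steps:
Q(g, k) = 4 + g + k (Q(g, k) = (g + k) + 4 = 4 + g + k)
a(m) = 6*m (a(m) = m + 5*m = 6*m)
j = -120 (j = (2*(-2))*(6*(4 + 5 - 4)) = -24*5 = -4*30 = -120)
(75 + j)² = (75 - 120)² = (-45)² = 2025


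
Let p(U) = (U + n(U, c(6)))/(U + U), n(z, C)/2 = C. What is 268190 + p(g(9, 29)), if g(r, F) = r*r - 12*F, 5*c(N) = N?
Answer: 238689541/890 ≈ 2.6819e+5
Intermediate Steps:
c(N) = N/5
g(r, F) = r² - 12*F
n(z, C) = 2*C
p(U) = (12/5 + U)/(2*U) (p(U) = (U + 2*((⅕)*6))/(U + U) = (U + 2*(6/5))/((2*U)) = (U + 12/5)*(1/(2*U)) = (12/5 + U)*(1/(2*U)) = (12/5 + U)/(2*U))
268190 + p(g(9, 29)) = 268190 + (12 + 5*(9² - 12*29))/(10*(9² - 12*29)) = 268190 + (12 + 5*(81 - 348))/(10*(81 - 348)) = 268190 + (⅒)*(12 + 5*(-267))/(-267) = 268190 + (⅒)*(-1/267)*(12 - 1335) = 268190 + (⅒)*(-1/267)*(-1323) = 268190 + 441/890 = 238689541/890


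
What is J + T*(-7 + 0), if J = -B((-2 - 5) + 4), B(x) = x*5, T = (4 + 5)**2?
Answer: -552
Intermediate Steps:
T = 81 (T = 9**2 = 81)
B(x) = 5*x
J = 15 (J = -5*((-2 - 5) + 4) = -5*(-7 + 4) = -5*(-3) = -1*(-15) = 15)
J + T*(-7 + 0) = 15 + 81*(-7 + 0) = 15 + 81*(-7) = 15 - 567 = -552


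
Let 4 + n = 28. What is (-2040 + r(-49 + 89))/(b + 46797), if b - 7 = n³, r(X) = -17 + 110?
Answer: -1947/60628 ≈ -0.032114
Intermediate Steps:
r(X) = 93
n = 24 (n = -4 + 28 = 24)
b = 13831 (b = 7 + 24³ = 7 + 13824 = 13831)
(-2040 + r(-49 + 89))/(b + 46797) = (-2040 + 93)/(13831 + 46797) = -1947/60628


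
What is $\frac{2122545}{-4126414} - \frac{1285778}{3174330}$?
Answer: $- \frac{6021655304971}{6549299876310} \approx -0.91943$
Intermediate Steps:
$\frac{2122545}{-4126414} - \frac{1285778}{3174330} = 2122545 \left(- \frac{1}{4126414}\right) - \frac{642889}{1587165} = - \frac{2122545}{4126414} - \frac{642889}{1587165} = - \frac{6021655304971}{6549299876310}$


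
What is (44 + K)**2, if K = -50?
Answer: 36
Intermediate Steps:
(44 + K)**2 = (44 - 50)**2 = (-6)**2 = 36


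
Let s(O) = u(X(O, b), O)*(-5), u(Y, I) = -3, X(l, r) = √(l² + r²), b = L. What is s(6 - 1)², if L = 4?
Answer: 225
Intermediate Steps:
b = 4
s(O) = 15 (s(O) = -3*(-5) = 15)
s(6 - 1)² = 15² = 225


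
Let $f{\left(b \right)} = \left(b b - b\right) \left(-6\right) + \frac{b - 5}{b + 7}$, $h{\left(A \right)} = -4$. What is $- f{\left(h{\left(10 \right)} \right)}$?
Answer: $123$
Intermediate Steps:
$f{\left(b \right)} = - 6 b^{2} + 6 b + \frac{-5 + b}{7 + b}$ ($f{\left(b \right)} = \left(b^{2} - b\right) \left(-6\right) + \frac{-5 + b}{7 + b} = \left(- 6 b^{2} + 6 b\right) + \frac{-5 + b}{7 + b} = - 6 b^{2} + 6 b + \frac{-5 + b}{7 + b}$)
$- f{\left(h{\left(10 \right)} \right)} = - \frac{-5 - 36 \left(-4\right)^{2} - 6 \left(-4\right)^{3} + 43 \left(-4\right)}{7 - 4} = - \frac{-5 - 576 - -384 - 172}{3} = - \frac{-5 - 576 + 384 - 172}{3} = - \frac{-369}{3} = \left(-1\right) \left(-123\right) = 123$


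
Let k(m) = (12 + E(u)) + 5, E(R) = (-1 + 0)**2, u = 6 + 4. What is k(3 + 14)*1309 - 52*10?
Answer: 23042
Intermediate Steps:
u = 10
E(R) = 1 (E(R) = (-1)**2 = 1)
k(m) = 18 (k(m) = (12 + 1) + 5 = 13 + 5 = 18)
k(3 + 14)*1309 - 52*10 = 18*1309 - 52*10 = 23562 - 520 = 23042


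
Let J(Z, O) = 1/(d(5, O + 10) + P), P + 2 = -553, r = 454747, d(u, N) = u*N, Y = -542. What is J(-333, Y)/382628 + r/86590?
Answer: 11188131526227/2130372072836 ≈ 5.2517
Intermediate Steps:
d(u, N) = N*u
P = -555 (P = -2 - 553 = -555)
J(Z, O) = 1/(-505 + 5*O) (J(Z, O) = 1/((O + 10)*5 - 555) = 1/((10 + O)*5 - 555) = 1/((50 + 5*O) - 555) = 1/(-505 + 5*O))
J(-333, Y)/382628 + r/86590 = (1/(5*(-101 - 542)))/382628 + 454747/86590 = ((⅕)/(-643))*(1/382628) + 454747*(1/86590) = ((⅕)*(-1/643))*(1/382628) + 454747/86590 = -1/3215*1/382628 + 454747/86590 = -1/1230149020 + 454747/86590 = 11188131526227/2130372072836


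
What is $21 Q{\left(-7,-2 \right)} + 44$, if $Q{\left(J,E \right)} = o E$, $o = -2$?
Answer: $128$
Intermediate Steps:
$Q{\left(J,E \right)} = - 2 E$
$21 Q{\left(-7,-2 \right)} + 44 = 21 \left(\left(-2\right) \left(-2\right)\right) + 44 = 21 \cdot 4 + 44 = 84 + 44 = 128$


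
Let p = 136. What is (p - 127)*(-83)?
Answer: -747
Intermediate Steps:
(p - 127)*(-83) = (136 - 127)*(-83) = 9*(-83) = -747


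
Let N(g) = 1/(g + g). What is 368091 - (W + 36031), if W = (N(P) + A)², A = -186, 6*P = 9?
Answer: 2678291/9 ≈ 2.9759e+5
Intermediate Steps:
P = 3/2 (P = (⅙)*9 = 3/2 ≈ 1.5000)
N(g) = 1/(2*g)
W = 310249/9 (W = (1/(2*(3/2)) - 186)² = ((½)*(⅔) - 186)² = (⅓ - 186)² = (-557/3)² = 310249/9 ≈ 34472.)
368091 - (W + 36031) = 368091 - (310249/9 + 36031) = 368091 - 1*634528/9 = 368091 - 634528/9 = 2678291/9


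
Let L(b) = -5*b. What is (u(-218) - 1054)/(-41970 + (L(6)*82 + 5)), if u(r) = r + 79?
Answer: 1193/44425 ≈ 0.026854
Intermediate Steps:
u(r) = 79 + r
(u(-218) - 1054)/(-41970 + (L(6)*82 + 5)) = ((79 - 218) - 1054)/(-41970 + (-5*6*82 + 5)) = (-139 - 1054)/(-41970 + (-30*82 + 5)) = -1193/(-41970 + (-2460 + 5)) = -1193/(-41970 - 2455) = -1193/(-44425) = -1193*(-1/44425) = 1193/44425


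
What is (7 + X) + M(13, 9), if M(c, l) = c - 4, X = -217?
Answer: -201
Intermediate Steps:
M(c, l) = -4 + c
(7 + X) + M(13, 9) = (7 - 217) + (-4 + 13) = -210 + 9 = -201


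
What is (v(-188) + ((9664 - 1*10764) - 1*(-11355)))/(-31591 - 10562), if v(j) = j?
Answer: -10067/42153 ≈ -0.23882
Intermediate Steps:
(v(-188) + ((9664 - 1*10764) - 1*(-11355)))/(-31591 - 10562) = (-188 + ((9664 - 1*10764) - 1*(-11355)))/(-31591 - 10562) = (-188 + ((9664 - 10764) + 11355))/(-42153) = (-188 + (-1100 + 11355))*(-1/42153) = (-188 + 10255)*(-1/42153) = 10067*(-1/42153) = -10067/42153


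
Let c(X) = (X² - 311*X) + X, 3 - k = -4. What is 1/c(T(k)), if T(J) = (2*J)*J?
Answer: -1/20776 ≈ -4.8132e-5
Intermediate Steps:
k = 7 (k = 3 - 1*(-4) = 3 + 4 = 7)
T(J) = 2*J²
c(X) = X² - 310*X
1/c(T(k)) = 1/((2*7²)*(-310 + 2*7²)) = 1/((2*49)*(-310 + 2*49)) = 1/(98*(-310 + 98)) = 1/(98*(-212)) = 1/(-20776) = -1/20776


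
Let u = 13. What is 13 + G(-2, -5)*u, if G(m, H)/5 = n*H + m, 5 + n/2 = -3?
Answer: 5083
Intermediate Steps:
n = -16 (n = -10 + 2*(-3) = -10 - 6 = -16)
G(m, H) = -80*H + 5*m (G(m, H) = 5*(-16*H + m) = 5*(m - 16*H) = -80*H + 5*m)
13 + G(-2, -5)*u = 13 + (-80*(-5) + 5*(-2))*13 = 13 + (400 - 10)*13 = 13 + 390*13 = 13 + 5070 = 5083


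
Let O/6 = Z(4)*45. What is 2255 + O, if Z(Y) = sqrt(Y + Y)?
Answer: 2255 + 540*sqrt(2) ≈ 3018.7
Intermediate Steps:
Z(Y) = sqrt(2)*sqrt(Y) (Z(Y) = sqrt(2*Y) = sqrt(2)*sqrt(Y))
O = 540*sqrt(2) (O = 6*((sqrt(2)*sqrt(4))*45) = 6*((sqrt(2)*2)*45) = 6*((2*sqrt(2))*45) = 6*(90*sqrt(2)) = 540*sqrt(2) ≈ 763.68)
2255 + O = 2255 + 540*sqrt(2)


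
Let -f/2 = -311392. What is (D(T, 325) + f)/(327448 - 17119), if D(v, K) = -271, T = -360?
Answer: 622513/310329 ≈ 2.0060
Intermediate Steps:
f = 622784 (f = -2*(-311392) = 622784)
(D(T, 325) + f)/(327448 - 17119) = (-271 + 622784)/(327448 - 17119) = 622513/310329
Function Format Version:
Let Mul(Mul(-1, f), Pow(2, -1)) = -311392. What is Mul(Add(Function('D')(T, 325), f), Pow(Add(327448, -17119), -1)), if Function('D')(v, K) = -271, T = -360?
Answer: Rational(622513, 310329) ≈ 2.0060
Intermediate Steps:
f = 622784 (f = Mul(-2, -311392) = 622784)
Mul(Add(Function('D')(T, 325), f), Pow(Add(327448, -17119), -1)) = Mul(Add(-271, 622784), Pow(Add(327448, -17119), -1)) = Mul(622513, Pow(310329, -1)) = Mul(622513, Rational(1, 310329)) = Rational(622513, 310329)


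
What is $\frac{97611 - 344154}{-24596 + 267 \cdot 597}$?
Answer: $- \frac{246543}{134803} \approx -1.8289$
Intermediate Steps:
$\frac{97611 - 344154}{-24596 + 267 \cdot 597} = - \frac{246543}{-24596 + 159399} = - \frac{246543}{134803}$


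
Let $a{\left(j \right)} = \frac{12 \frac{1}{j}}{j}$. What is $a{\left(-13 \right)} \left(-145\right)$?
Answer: $- \frac{1740}{169} \approx -10.296$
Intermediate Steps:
$a{\left(j \right)} = \frac{12}{j^{2}}$
$a{\left(-13 \right)} \left(-145\right) = \frac{12}{169} \left(-145\right) = - \frac{1740}{169}$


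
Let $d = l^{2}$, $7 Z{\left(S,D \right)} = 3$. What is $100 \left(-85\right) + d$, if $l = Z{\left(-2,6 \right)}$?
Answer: $- \frac{416491}{49} \approx -8499.8$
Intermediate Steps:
$Z{\left(S,D \right)} = \frac{3}{7}$ ($Z{\left(S,D \right)} = \frac{1}{7} \cdot 3 = \frac{3}{7}$)
$l = \frac{3}{7} \approx 0.42857$
$d = \frac{9}{49}$ ($d = \left(\frac{3}{7}\right)^{2} = \frac{9}{49} \approx 0.18367$)
$100 \left(-85\right) + d = 100 \left(-85\right) + \frac{9}{49} = -8500 + \frac{9}{49} = - \frac{416491}{49}$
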